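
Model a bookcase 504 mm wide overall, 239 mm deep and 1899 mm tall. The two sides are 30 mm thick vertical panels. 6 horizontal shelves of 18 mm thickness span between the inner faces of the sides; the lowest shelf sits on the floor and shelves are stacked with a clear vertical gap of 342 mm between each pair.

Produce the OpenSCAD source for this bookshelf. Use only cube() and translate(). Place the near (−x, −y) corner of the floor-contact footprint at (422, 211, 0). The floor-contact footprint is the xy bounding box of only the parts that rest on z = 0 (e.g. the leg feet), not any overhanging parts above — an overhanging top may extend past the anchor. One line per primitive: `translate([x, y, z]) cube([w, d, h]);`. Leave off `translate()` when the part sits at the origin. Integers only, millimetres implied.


translate([422, 211, 0]) cube([30, 239, 1899]);
translate([896, 211, 0]) cube([30, 239, 1899]);
translate([452, 211, 0]) cube([444, 239, 18]);
translate([452, 211, 360]) cube([444, 239, 18]);
translate([452, 211, 720]) cube([444, 239, 18]);
translate([452, 211, 1080]) cube([444, 239, 18]);
translate([452, 211, 1440]) cube([444, 239, 18]);
translate([452, 211, 1800]) cube([444, 239, 18]);


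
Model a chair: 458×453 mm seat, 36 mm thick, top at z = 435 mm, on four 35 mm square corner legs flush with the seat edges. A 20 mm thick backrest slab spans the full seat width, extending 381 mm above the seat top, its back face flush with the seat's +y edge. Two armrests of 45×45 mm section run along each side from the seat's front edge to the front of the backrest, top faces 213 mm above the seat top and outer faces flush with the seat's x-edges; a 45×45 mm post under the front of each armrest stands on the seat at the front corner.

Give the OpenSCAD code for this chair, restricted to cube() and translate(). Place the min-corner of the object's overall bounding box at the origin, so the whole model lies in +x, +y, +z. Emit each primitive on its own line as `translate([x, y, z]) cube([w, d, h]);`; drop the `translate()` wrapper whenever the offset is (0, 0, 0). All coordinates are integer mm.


translate([0, 0, 399]) cube([458, 453, 36]);
cube([35, 35, 399]);
translate([423, 0, 0]) cube([35, 35, 399]);
translate([0, 418, 0]) cube([35, 35, 399]);
translate([423, 418, 0]) cube([35, 35, 399]);
translate([0, 433, 435]) cube([458, 20, 381]);
translate([0, 0, 603]) cube([45, 433, 45]);
translate([413, 0, 603]) cube([45, 433, 45]);
translate([0, 0, 435]) cube([45, 45, 168]);
translate([413, 0, 435]) cube([45, 45, 168]);


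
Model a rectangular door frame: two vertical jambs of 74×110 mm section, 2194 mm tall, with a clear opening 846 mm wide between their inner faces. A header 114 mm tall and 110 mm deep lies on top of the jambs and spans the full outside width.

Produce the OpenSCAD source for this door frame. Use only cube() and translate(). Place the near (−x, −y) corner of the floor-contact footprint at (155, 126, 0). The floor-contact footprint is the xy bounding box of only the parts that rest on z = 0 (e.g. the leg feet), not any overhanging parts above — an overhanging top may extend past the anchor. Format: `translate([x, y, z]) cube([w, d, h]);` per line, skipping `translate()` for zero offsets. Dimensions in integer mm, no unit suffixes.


translate([155, 126, 0]) cube([74, 110, 2194]);
translate([1075, 126, 0]) cube([74, 110, 2194]);
translate([155, 126, 2194]) cube([994, 110, 114]);


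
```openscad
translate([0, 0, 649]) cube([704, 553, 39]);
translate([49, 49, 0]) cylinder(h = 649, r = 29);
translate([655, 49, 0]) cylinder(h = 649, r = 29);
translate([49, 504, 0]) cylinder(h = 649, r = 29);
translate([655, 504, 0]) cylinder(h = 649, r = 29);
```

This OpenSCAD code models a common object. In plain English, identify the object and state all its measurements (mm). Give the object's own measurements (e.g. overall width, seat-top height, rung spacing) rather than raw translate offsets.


A rectangular dining table. The top is 704×553×39 mm with its upper surface at z = 688 mm. It stands on four round legs of 58 mm diameter, each leg's bounding box inset 20 mm from the nearest pair of top edges, running from the floor to the underside of the top.


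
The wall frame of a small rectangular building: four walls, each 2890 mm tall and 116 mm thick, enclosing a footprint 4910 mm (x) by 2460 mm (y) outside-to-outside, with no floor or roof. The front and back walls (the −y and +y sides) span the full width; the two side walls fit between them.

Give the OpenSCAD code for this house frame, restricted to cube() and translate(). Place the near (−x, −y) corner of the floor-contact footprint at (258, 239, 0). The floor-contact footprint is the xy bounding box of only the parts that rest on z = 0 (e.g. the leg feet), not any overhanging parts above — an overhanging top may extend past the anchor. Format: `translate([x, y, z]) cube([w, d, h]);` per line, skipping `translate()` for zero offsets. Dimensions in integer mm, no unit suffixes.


translate([258, 239, 0]) cube([4910, 116, 2890]);
translate([258, 2583, 0]) cube([4910, 116, 2890]);
translate([258, 355, 0]) cube([116, 2228, 2890]);
translate([5052, 355, 0]) cube([116, 2228, 2890]);


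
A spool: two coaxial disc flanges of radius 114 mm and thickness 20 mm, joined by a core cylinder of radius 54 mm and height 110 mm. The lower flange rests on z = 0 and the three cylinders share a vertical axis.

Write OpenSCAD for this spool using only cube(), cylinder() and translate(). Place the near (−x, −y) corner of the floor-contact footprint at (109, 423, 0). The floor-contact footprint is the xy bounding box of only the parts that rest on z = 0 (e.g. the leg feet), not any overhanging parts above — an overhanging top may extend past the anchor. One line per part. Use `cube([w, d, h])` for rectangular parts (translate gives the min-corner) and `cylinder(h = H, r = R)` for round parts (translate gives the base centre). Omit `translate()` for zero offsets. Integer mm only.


translate([223, 537, 0]) cylinder(h = 20, r = 114);
translate([223, 537, 20]) cylinder(h = 110, r = 54);
translate([223, 537, 130]) cylinder(h = 20, r = 114);


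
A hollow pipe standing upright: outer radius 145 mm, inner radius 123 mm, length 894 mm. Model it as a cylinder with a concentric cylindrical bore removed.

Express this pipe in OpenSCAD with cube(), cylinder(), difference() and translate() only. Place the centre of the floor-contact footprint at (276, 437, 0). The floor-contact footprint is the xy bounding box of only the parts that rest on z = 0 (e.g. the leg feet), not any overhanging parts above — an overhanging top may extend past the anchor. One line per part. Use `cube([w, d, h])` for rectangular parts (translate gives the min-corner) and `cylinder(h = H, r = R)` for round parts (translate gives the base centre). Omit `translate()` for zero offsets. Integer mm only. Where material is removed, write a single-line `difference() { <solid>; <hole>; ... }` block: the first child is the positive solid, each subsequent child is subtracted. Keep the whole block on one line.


difference() { translate([276, 437, 0]) cylinder(h = 894, r = 145); translate([276, 437, 0]) cylinder(h = 894, r = 123); }


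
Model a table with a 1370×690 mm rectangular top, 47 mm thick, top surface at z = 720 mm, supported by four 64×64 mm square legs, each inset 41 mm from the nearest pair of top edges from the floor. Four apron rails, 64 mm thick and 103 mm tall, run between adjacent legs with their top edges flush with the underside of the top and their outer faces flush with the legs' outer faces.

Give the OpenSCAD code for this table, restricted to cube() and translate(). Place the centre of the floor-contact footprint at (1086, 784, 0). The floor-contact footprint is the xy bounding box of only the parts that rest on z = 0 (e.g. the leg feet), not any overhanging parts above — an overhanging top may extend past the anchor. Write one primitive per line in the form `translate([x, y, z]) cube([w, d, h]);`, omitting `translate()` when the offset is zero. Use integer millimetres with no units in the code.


translate([401, 439, 673]) cube([1370, 690, 47]);
translate([442, 480, 0]) cube([64, 64, 673]);
translate([1666, 480, 0]) cube([64, 64, 673]);
translate([442, 1024, 0]) cube([64, 64, 673]);
translate([1666, 1024, 0]) cube([64, 64, 673]);
translate([506, 480, 570]) cube([1160, 64, 103]);
translate([506, 1024, 570]) cube([1160, 64, 103]);
translate([442, 544, 570]) cube([64, 480, 103]);
translate([1666, 544, 570]) cube([64, 480, 103]);


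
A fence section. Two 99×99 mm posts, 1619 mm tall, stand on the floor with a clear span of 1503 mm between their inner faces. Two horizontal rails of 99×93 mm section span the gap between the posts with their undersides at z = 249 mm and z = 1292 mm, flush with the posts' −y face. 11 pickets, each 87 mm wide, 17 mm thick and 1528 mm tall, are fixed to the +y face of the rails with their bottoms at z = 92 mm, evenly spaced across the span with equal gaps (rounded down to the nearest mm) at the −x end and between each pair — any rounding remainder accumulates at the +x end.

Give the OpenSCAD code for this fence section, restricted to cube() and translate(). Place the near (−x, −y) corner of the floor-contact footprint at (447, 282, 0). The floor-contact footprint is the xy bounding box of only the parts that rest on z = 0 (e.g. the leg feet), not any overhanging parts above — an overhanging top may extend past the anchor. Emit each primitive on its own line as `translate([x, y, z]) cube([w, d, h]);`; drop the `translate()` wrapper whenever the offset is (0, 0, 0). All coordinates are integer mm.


translate([447, 282, 0]) cube([99, 99, 1619]);
translate([2049, 282, 0]) cube([99, 99, 1619]);
translate([546, 282, 249]) cube([1503, 99, 93]);
translate([546, 282, 1292]) cube([1503, 99, 93]);
translate([591, 381, 92]) cube([87, 17, 1528]);
translate([723, 381, 92]) cube([87, 17, 1528]);
translate([855, 381, 92]) cube([87, 17, 1528]);
translate([987, 381, 92]) cube([87, 17, 1528]);
translate([1119, 381, 92]) cube([87, 17, 1528]);
translate([1251, 381, 92]) cube([87, 17, 1528]);
translate([1383, 381, 92]) cube([87, 17, 1528]);
translate([1515, 381, 92]) cube([87, 17, 1528]);
translate([1647, 381, 92]) cube([87, 17, 1528]);
translate([1779, 381, 92]) cube([87, 17, 1528]);
translate([1911, 381, 92]) cube([87, 17, 1528]);


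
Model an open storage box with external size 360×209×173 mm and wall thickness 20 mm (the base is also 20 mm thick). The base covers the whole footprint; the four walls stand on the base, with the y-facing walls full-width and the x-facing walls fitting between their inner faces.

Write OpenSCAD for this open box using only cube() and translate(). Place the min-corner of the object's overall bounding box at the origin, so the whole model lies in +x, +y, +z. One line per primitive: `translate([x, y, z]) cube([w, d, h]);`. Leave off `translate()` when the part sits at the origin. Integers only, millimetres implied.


cube([360, 209, 20]);
translate([0, 0, 20]) cube([360, 20, 153]);
translate([0, 189, 20]) cube([360, 20, 153]);
translate([0, 20, 20]) cube([20, 169, 153]);
translate([340, 20, 20]) cube([20, 169, 153]);


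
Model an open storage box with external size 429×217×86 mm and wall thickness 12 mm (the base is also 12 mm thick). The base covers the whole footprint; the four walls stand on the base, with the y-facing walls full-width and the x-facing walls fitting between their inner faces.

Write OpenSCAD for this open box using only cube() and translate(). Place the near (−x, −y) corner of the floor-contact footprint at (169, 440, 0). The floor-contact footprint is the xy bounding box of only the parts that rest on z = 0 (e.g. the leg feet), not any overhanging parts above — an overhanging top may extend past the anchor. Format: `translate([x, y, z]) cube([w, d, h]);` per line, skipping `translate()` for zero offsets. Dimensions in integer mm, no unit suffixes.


translate([169, 440, 0]) cube([429, 217, 12]);
translate([169, 440, 12]) cube([429, 12, 74]);
translate([169, 645, 12]) cube([429, 12, 74]);
translate([169, 452, 12]) cube([12, 193, 74]);
translate([586, 452, 12]) cube([12, 193, 74]);


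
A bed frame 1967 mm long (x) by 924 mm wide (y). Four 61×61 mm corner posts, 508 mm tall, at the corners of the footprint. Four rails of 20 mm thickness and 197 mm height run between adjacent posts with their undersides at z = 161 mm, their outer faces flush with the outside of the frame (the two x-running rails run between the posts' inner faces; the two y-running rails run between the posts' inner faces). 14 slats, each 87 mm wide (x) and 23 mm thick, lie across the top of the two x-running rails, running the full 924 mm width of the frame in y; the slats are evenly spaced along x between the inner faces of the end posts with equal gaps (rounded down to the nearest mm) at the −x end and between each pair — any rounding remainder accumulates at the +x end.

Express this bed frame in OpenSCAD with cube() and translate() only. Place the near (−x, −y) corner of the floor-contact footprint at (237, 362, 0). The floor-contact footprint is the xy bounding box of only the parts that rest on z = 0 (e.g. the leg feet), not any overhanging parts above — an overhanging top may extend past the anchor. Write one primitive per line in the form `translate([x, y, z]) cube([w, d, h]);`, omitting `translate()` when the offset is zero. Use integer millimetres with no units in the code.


translate([237, 362, 0]) cube([61, 61, 508]);
translate([237, 1225, 0]) cube([61, 61, 508]);
translate([2143, 362, 0]) cube([61, 61, 508]);
translate([2143, 1225, 0]) cube([61, 61, 508]);
translate([298, 362, 161]) cube([1845, 20, 197]);
translate([298, 1266, 161]) cube([1845, 20, 197]);
translate([237, 423, 161]) cube([20, 802, 197]);
translate([2184, 423, 161]) cube([20, 802, 197]);
translate([339, 362, 358]) cube([87, 924, 23]);
translate([467, 362, 358]) cube([87, 924, 23]);
translate([595, 362, 358]) cube([87, 924, 23]);
translate([723, 362, 358]) cube([87, 924, 23]);
translate([851, 362, 358]) cube([87, 924, 23]);
translate([979, 362, 358]) cube([87, 924, 23]);
translate([1107, 362, 358]) cube([87, 924, 23]);
translate([1235, 362, 358]) cube([87, 924, 23]);
translate([1363, 362, 358]) cube([87, 924, 23]);
translate([1491, 362, 358]) cube([87, 924, 23]);
translate([1619, 362, 358]) cube([87, 924, 23]);
translate([1747, 362, 358]) cube([87, 924, 23]);
translate([1875, 362, 358]) cube([87, 924, 23]);
translate([2003, 362, 358]) cube([87, 924, 23]);


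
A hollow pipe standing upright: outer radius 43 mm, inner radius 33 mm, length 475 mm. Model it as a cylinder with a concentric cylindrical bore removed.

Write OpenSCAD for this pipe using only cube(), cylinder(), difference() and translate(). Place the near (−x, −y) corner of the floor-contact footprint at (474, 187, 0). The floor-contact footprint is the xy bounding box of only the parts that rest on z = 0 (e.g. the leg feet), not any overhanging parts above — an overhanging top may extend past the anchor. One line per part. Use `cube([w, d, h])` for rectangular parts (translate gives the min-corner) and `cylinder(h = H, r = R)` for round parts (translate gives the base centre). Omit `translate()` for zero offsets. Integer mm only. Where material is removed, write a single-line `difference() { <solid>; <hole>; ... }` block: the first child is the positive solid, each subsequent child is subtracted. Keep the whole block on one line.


difference() { translate([517, 230, 0]) cylinder(h = 475, r = 43); translate([517, 230, 0]) cylinder(h = 475, r = 33); }


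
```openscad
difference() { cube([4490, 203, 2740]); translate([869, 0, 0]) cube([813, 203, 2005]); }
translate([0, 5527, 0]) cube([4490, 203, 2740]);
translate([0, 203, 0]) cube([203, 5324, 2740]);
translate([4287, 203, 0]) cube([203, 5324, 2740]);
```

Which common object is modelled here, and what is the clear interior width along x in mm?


A single room. The interior width is 4084 mm.

Four walls enclosing a rectangle with a door in the front wall — a room. Outside width 4490 minus two 203 mm walls gives 4084 mm.


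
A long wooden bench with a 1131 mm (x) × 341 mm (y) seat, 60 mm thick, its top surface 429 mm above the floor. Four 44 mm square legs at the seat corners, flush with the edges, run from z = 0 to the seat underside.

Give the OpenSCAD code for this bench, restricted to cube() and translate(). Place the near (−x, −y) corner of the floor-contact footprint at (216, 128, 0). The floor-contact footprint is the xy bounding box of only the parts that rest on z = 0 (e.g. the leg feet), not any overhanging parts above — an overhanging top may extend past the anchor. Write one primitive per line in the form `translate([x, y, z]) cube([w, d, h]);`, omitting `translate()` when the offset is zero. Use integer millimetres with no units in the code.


translate([216, 128, 369]) cube([1131, 341, 60]);
translate([216, 128, 0]) cube([44, 44, 369]);
translate([216, 425, 0]) cube([44, 44, 369]);
translate([1303, 128, 0]) cube([44, 44, 369]);
translate([1303, 425, 0]) cube([44, 44, 369]);


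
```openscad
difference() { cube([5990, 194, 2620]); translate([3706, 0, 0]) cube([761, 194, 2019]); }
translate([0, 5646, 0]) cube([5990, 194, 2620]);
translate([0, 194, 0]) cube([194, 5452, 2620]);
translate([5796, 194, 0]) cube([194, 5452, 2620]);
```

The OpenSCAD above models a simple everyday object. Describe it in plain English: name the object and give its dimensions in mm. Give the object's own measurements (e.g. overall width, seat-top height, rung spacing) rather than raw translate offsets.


A single room: four walls, each 2620 mm tall and 194 mm thick, enclosing an outside footprint 5990×5840 mm (x × y), no floor or roof. The front and back walls (−y and +y sides) run the full x-width; the side walls fit between their inner faces. A door opening 761 mm wide and 2019 mm tall is cut through the front wall from the floor up, its −x edge 3706 mm from the wall's −x end.


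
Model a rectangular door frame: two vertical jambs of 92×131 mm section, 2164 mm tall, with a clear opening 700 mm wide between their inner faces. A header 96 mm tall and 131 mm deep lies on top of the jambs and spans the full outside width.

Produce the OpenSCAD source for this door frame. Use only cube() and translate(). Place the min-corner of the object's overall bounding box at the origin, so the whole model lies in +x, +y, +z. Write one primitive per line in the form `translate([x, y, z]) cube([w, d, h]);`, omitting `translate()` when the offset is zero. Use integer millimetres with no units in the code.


cube([92, 131, 2164]);
translate([792, 0, 0]) cube([92, 131, 2164]);
translate([0, 0, 2164]) cube([884, 131, 96]);


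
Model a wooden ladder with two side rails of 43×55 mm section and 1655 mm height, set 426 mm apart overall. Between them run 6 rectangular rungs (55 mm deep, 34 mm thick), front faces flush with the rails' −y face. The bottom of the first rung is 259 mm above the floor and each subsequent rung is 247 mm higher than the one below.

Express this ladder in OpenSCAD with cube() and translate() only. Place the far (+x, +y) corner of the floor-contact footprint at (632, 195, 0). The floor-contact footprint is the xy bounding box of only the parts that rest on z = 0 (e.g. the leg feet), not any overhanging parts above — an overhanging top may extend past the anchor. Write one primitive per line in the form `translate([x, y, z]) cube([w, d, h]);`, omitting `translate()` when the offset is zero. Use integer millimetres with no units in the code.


// rung span = 426 - 2*43 = 340
// rung[k] z = 259 + k*247
translate([206, 140, 0]) cube([43, 55, 1655]);
translate([589, 140, 0]) cube([43, 55, 1655]);
translate([249, 140, 259]) cube([340, 55, 34]);
translate([249, 140, 506]) cube([340, 55, 34]);
translate([249, 140, 753]) cube([340, 55, 34]);
translate([249, 140, 1000]) cube([340, 55, 34]);
translate([249, 140, 1247]) cube([340, 55, 34]);
translate([249, 140, 1494]) cube([340, 55, 34]);


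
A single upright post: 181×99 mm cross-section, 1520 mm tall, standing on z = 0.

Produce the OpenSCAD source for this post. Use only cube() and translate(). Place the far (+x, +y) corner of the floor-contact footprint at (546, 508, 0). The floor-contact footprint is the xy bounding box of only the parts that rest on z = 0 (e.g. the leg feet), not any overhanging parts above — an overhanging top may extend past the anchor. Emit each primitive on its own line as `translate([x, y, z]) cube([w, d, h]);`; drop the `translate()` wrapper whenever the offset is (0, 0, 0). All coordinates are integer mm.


translate([365, 409, 0]) cube([181, 99, 1520]);


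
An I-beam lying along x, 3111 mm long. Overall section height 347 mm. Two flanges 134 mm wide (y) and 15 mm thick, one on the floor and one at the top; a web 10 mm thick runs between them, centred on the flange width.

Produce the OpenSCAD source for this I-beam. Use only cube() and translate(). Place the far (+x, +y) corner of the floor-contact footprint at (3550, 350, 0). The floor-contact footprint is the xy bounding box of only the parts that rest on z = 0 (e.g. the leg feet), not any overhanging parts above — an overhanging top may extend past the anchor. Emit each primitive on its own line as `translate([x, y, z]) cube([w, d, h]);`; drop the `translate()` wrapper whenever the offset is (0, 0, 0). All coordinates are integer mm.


translate([439, 216, 0]) cube([3111, 134, 15]);
translate([439, 278, 15]) cube([3111, 10, 317]);
translate([439, 216, 332]) cube([3111, 134, 15]);


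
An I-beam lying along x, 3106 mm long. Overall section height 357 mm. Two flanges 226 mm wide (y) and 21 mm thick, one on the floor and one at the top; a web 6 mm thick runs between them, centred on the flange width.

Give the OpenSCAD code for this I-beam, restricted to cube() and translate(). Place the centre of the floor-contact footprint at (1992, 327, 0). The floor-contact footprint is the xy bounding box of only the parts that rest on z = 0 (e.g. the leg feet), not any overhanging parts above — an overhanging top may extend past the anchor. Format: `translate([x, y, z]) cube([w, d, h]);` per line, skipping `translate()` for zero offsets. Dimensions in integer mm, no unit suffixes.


translate([439, 214, 0]) cube([3106, 226, 21]);
translate([439, 324, 21]) cube([3106, 6, 315]);
translate([439, 214, 336]) cube([3106, 226, 21]);


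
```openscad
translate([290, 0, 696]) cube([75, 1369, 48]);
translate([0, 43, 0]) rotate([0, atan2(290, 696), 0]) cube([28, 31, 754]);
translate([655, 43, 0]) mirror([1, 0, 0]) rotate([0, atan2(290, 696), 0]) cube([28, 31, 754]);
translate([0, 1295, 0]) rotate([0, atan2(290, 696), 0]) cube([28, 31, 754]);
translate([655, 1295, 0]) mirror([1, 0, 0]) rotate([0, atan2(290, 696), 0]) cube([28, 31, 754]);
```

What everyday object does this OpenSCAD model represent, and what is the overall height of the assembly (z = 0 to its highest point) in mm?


A sawhorse. The overall height is 744 mm.

A beam across two mirrored pairs of raked legs — a sawhorse. The beam's underside is at z = 696 (matching the legs' vertical rise in atan2(290, 696)) and the beam is 48 mm tall, so its top is at 696 + 48 = 744 mm. The raked legs top out at the beam's underside, so that is the highest point.


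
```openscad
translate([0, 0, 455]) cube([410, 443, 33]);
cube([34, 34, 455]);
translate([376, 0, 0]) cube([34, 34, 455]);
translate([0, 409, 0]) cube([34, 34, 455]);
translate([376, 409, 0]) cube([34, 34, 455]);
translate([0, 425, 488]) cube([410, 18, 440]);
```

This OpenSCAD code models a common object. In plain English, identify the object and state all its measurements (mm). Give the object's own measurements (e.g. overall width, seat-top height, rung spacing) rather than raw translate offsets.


A chair. The seat is a 410×443×33 mm slab with its top at z = 488 mm, on four 34×34 mm corner legs (flush with the seat edges, standing on z = 0). A flat backrest 18 mm thick, 440 mm tall, spans the full seat width and rises from the seat top along its +y edge, rear face flush with the rear of the seat.


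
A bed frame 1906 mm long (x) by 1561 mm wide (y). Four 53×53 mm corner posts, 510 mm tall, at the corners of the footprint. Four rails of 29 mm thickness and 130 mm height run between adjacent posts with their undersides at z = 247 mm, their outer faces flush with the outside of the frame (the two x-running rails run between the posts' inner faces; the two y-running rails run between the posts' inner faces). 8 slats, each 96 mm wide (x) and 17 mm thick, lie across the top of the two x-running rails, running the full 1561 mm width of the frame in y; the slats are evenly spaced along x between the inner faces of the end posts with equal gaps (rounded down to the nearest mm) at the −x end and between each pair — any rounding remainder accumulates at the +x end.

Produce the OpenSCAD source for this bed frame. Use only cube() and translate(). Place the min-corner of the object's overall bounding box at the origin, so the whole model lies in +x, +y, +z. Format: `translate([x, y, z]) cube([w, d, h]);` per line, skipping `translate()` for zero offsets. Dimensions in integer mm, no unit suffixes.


cube([53, 53, 510]);
translate([0, 1508, 0]) cube([53, 53, 510]);
translate([1853, 0, 0]) cube([53, 53, 510]);
translate([1853, 1508, 0]) cube([53, 53, 510]);
translate([53, 0, 247]) cube([1800, 29, 130]);
translate([53, 1532, 247]) cube([1800, 29, 130]);
translate([0, 53, 247]) cube([29, 1455, 130]);
translate([1877, 53, 247]) cube([29, 1455, 130]);
translate([167, 0, 377]) cube([96, 1561, 17]);
translate([377, 0, 377]) cube([96, 1561, 17]);
translate([587, 0, 377]) cube([96, 1561, 17]);
translate([797, 0, 377]) cube([96, 1561, 17]);
translate([1007, 0, 377]) cube([96, 1561, 17]);
translate([1217, 0, 377]) cube([96, 1561, 17]);
translate([1427, 0, 377]) cube([96, 1561, 17]);
translate([1637, 0, 377]) cube([96, 1561, 17]);


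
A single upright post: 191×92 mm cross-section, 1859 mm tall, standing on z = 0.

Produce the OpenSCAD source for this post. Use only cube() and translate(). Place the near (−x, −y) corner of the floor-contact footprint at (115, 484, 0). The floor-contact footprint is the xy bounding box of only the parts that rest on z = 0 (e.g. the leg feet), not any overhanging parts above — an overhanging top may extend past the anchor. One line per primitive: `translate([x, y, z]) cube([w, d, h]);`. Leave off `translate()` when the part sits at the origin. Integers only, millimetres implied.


translate([115, 484, 0]) cube([191, 92, 1859]);


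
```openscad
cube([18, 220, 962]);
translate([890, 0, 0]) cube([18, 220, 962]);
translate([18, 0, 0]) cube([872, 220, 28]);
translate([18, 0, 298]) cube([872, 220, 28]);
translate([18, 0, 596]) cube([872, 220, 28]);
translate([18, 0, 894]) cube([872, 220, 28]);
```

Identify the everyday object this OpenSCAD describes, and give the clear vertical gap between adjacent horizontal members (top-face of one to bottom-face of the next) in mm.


A bookshelf. The clear shelf gap is 270 mm.

Two tall side panels with 4 horizontal boards between them — a bookshelf. The first two shelf undersides are at z = 0 and z = 298; with shelf thickness 28, the clear gap is 298 − 0 − 28 = 270 mm.


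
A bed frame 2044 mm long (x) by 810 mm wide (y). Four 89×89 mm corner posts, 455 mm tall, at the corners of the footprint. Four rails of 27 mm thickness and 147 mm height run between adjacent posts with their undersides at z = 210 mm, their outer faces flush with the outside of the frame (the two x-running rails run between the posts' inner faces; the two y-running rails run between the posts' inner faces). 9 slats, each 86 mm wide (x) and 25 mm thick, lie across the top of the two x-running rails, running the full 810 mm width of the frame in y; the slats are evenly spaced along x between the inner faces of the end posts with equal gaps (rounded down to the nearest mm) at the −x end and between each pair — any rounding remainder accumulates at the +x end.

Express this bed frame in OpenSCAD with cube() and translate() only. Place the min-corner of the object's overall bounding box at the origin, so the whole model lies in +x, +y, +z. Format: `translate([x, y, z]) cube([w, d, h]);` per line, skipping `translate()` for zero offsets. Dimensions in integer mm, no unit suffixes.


cube([89, 89, 455]);
translate([0, 721, 0]) cube([89, 89, 455]);
translate([1955, 0, 0]) cube([89, 89, 455]);
translate([1955, 721, 0]) cube([89, 89, 455]);
translate([89, 0, 210]) cube([1866, 27, 147]);
translate([89, 783, 210]) cube([1866, 27, 147]);
translate([0, 89, 210]) cube([27, 632, 147]);
translate([2017, 89, 210]) cube([27, 632, 147]);
translate([198, 0, 357]) cube([86, 810, 25]);
translate([393, 0, 357]) cube([86, 810, 25]);
translate([588, 0, 357]) cube([86, 810, 25]);
translate([783, 0, 357]) cube([86, 810, 25]);
translate([978, 0, 357]) cube([86, 810, 25]);
translate([1173, 0, 357]) cube([86, 810, 25]);
translate([1368, 0, 357]) cube([86, 810, 25]);
translate([1563, 0, 357]) cube([86, 810, 25]);
translate([1758, 0, 357]) cube([86, 810, 25]);


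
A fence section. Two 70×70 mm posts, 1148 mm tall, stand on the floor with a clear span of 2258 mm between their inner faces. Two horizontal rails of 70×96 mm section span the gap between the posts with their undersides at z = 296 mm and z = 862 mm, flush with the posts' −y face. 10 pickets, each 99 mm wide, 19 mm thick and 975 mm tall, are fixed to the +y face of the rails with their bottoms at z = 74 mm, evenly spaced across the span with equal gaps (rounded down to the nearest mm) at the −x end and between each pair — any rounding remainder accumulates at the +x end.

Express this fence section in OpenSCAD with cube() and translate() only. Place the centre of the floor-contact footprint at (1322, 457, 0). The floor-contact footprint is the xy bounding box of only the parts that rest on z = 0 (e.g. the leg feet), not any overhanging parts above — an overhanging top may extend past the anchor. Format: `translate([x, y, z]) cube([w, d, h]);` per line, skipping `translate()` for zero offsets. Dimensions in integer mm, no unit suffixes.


translate([123, 422, 0]) cube([70, 70, 1148]);
translate([2451, 422, 0]) cube([70, 70, 1148]);
translate([193, 422, 296]) cube([2258, 70, 96]);
translate([193, 422, 862]) cube([2258, 70, 96]);
translate([308, 492, 74]) cube([99, 19, 975]);
translate([522, 492, 74]) cube([99, 19, 975]);
translate([736, 492, 74]) cube([99, 19, 975]);
translate([950, 492, 74]) cube([99, 19, 975]);
translate([1164, 492, 74]) cube([99, 19, 975]);
translate([1378, 492, 74]) cube([99, 19, 975]);
translate([1592, 492, 74]) cube([99, 19, 975]);
translate([1806, 492, 74]) cube([99, 19, 975]);
translate([2020, 492, 74]) cube([99, 19, 975]);
translate([2234, 492, 74]) cube([99, 19, 975]);


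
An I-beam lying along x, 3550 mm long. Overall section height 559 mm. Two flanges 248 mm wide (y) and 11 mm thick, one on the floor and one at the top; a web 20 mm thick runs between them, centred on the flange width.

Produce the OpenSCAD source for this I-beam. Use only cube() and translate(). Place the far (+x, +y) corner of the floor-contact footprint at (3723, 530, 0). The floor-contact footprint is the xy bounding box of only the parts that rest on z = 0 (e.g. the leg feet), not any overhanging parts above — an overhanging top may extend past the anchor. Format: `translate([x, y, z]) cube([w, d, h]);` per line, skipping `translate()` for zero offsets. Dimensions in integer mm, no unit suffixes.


translate([173, 282, 0]) cube([3550, 248, 11]);
translate([173, 396, 11]) cube([3550, 20, 537]);
translate([173, 282, 548]) cube([3550, 248, 11]);


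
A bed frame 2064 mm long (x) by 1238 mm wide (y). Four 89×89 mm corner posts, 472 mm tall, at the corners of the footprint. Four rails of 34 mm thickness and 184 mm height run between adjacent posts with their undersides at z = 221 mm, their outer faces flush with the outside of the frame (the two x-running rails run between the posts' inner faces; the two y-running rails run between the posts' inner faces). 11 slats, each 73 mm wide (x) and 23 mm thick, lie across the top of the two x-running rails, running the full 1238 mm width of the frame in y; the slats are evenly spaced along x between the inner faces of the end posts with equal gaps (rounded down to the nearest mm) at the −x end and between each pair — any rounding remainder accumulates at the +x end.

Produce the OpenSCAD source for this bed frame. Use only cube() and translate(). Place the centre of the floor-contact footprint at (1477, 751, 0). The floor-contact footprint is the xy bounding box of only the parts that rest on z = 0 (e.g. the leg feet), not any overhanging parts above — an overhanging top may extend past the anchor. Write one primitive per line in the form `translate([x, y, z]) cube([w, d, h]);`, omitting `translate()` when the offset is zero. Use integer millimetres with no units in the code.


translate([445, 132, 0]) cube([89, 89, 472]);
translate([445, 1281, 0]) cube([89, 89, 472]);
translate([2420, 132, 0]) cube([89, 89, 472]);
translate([2420, 1281, 0]) cube([89, 89, 472]);
translate([534, 132, 221]) cube([1886, 34, 184]);
translate([534, 1336, 221]) cube([1886, 34, 184]);
translate([445, 221, 221]) cube([34, 1060, 184]);
translate([2475, 221, 221]) cube([34, 1060, 184]);
translate([624, 132, 405]) cube([73, 1238, 23]);
translate([787, 132, 405]) cube([73, 1238, 23]);
translate([950, 132, 405]) cube([73, 1238, 23]);
translate([1113, 132, 405]) cube([73, 1238, 23]);
translate([1276, 132, 405]) cube([73, 1238, 23]);
translate([1439, 132, 405]) cube([73, 1238, 23]);
translate([1602, 132, 405]) cube([73, 1238, 23]);
translate([1765, 132, 405]) cube([73, 1238, 23]);
translate([1928, 132, 405]) cube([73, 1238, 23]);
translate([2091, 132, 405]) cube([73, 1238, 23]);
translate([2254, 132, 405]) cube([73, 1238, 23]);


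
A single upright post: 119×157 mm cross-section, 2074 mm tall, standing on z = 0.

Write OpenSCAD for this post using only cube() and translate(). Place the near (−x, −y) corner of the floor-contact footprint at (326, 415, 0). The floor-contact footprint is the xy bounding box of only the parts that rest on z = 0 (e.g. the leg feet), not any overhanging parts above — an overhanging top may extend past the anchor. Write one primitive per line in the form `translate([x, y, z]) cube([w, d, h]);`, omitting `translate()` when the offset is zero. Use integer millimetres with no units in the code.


translate([326, 415, 0]) cube([119, 157, 2074]);


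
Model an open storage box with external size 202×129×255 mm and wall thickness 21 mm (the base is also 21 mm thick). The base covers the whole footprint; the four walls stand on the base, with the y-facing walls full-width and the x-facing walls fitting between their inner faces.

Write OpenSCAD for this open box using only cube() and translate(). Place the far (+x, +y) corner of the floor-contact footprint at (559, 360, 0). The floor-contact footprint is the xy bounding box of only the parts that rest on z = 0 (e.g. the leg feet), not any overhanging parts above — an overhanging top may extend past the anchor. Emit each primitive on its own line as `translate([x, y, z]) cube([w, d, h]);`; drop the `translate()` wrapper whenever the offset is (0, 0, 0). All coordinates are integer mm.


translate([357, 231, 0]) cube([202, 129, 21]);
translate([357, 231, 21]) cube([202, 21, 234]);
translate([357, 339, 21]) cube([202, 21, 234]);
translate([357, 252, 21]) cube([21, 87, 234]);
translate([538, 252, 21]) cube([21, 87, 234]);


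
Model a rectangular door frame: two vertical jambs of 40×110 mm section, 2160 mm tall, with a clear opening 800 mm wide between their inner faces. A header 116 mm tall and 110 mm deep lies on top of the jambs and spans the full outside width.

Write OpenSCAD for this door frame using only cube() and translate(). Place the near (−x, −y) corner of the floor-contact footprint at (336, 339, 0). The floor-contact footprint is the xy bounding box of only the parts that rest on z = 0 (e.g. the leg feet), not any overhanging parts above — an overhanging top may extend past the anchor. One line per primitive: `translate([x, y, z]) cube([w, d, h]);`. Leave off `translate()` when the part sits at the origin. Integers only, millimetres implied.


translate([336, 339, 0]) cube([40, 110, 2160]);
translate([1176, 339, 0]) cube([40, 110, 2160]);
translate([336, 339, 2160]) cube([880, 110, 116]);


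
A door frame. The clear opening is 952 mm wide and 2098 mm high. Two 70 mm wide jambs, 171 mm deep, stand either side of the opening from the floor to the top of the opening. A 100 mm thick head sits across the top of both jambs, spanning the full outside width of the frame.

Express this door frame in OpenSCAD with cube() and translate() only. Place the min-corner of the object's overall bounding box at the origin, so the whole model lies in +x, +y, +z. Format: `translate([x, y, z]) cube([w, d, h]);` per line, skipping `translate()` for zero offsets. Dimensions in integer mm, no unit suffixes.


cube([70, 171, 2098]);
translate([1022, 0, 0]) cube([70, 171, 2098]);
translate([0, 0, 2098]) cube([1092, 171, 100]);


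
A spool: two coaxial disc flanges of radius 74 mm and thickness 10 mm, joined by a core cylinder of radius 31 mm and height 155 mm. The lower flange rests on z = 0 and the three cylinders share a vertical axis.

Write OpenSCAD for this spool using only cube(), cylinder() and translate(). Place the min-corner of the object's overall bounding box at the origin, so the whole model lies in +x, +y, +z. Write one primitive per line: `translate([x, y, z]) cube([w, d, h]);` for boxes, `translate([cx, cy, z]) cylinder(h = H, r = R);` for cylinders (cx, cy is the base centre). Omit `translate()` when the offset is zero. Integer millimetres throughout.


translate([74, 74, 0]) cylinder(h = 10, r = 74);
translate([74, 74, 10]) cylinder(h = 155, r = 31);
translate([74, 74, 165]) cylinder(h = 10, r = 74);


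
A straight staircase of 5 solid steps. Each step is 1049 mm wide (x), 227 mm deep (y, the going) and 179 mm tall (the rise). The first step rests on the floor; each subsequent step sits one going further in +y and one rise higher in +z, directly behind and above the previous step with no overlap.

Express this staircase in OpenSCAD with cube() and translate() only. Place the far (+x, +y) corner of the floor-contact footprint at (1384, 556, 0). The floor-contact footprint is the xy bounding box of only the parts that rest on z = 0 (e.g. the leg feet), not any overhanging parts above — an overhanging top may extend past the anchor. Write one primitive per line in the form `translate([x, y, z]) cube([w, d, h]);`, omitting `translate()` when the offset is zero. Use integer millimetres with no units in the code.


translate([335, 329, 0]) cube([1049, 227, 179]);
translate([335, 556, 179]) cube([1049, 227, 179]);
translate([335, 783, 358]) cube([1049, 227, 179]);
translate([335, 1010, 537]) cube([1049, 227, 179]);
translate([335, 1237, 716]) cube([1049, 227, 179]);


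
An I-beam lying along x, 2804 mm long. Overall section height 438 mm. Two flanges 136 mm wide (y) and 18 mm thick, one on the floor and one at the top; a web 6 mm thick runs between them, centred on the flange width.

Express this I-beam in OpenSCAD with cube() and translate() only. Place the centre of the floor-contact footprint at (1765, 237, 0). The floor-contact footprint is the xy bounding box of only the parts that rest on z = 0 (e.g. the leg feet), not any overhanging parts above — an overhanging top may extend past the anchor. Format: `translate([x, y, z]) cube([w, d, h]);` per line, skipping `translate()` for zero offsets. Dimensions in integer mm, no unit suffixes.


translate([363, 169, 0]) cube([2804, 136, 18]);
translate([363, 234, 18]) cube([2804, 6, 402]);
translate([363, 169, 420]) cube([2804, 136, 18]);


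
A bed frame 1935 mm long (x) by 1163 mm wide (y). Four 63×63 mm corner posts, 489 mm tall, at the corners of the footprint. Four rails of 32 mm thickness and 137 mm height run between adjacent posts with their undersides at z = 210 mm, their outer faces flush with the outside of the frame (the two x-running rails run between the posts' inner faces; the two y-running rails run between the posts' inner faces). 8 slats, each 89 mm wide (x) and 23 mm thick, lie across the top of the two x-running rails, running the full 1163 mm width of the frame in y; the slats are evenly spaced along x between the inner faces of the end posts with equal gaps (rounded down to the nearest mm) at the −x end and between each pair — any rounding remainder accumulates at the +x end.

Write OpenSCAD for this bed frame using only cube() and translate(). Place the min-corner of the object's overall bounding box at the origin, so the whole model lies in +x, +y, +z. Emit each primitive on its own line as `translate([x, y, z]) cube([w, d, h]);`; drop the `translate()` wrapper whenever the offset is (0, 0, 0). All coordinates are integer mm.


cube([63, 63, 489]);
translate([0, 1100, 0]) cube([63, 63, 489]);
translate([1872, 0, 0]) cube([63, 63, 489]);
translate([1872, 1100, 0]) cube([63, 63, 489]);
translate([63, 0, 210]) cube([1809, 32, 137]);
translate([63, 1131, 210]) cube([1809, 32, 137]);
translate([0, 63, 210]) cube([32, 1037, 137]);
translate([1903, 63, 210]) cube([32, 1037, 137]);
translate([184, 0, 347]) cube([89, 1163, 23]);
translate([394, 0, 347]) cube([89, 1163, 23]);
translate([604, 0, 347]) cube([89, 1163, 23]);
translate([814, 0, 347]) cube([89, 1163, 23]);
translate([1024, 0, 347]) cube([89, 1163, 23]);
translate([1234, 0, 347]) cube([89, 1163, 23]);
translate([1444, 0, 347]) cube([89, 1163, 23]);
translate([1654, 0, 347]) cube([89, 1163, 23]);
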